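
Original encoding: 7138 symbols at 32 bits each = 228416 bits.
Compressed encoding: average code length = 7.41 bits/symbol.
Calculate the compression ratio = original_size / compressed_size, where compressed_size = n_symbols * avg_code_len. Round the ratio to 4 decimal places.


original_size = n_symbols * orig_bits = 7138 * 32 = 228416 bits
compressed_size = n_symbols * avg_code_len = 7138 * 7.41 = 52892.58 bits
ratio = original_size / compressed_size = 228416 / 52892.58 = 4.3185

Compression ratio = 4.3185


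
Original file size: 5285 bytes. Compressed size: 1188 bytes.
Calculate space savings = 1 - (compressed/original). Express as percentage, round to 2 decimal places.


ratio = compressed/original = 1188/5285 = 0.224787
savings = 1 - ratio = 1 - 0.224787 = 0.775213
as a percentage: 0.775213 * 100 = 77.52%

Space savings = 1 - 1188/5285 = 77.52%


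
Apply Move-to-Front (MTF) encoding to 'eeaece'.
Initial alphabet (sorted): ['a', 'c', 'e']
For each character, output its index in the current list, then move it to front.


MTF encoding:
'e': index 2 in ['a', 'c', 'e'] -> ['e', 'a', 'c']
'e': index 0 in ['e', 'a', 'c'] -> ['e', 'a', 'c']
'a': index 1 in ['e', 'a', 'c'] -> ['a', 'e', 'c']
'e': index 1 in ['a', 'e', 'c'] -> ['e', 'a', 'c']
'c': index 2 in ['e', 'a', 'c'] -> ['c', 'e', 'a']
'e': index 1 in ['c', 'e', 'a'] -> ['e', 'c', 'a']


Output: [2, 0, 1, 1, 2, 1]


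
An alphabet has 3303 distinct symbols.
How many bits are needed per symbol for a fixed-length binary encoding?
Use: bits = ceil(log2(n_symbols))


log2(3303) = 11.6896
Bracket: 2^11 = 2048 < 3303 <= 2^12 = 4096
So ceil(log2(3303)) = 12

bits = ceil(log2(3303)) = ceil(11.6896) = 12 bits


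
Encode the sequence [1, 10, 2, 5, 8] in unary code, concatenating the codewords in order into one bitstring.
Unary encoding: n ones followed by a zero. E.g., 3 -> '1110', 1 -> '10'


Encode each number as n ones followed by a terminating 0:
  1 -> 10 (2 bits)
  10 -> 11111111110 (11 bits)
  2 -> 110 (3 bits)
  5 -> 111110 (6 bits)
  8 -> 111111110 (9 bits)
Total length = 2 + 11 + 3 + 6 + 9 = 31 bits.

Unary([1, 10, 2, 5, 8]) = 1011111111110110111110111111110 (31 bits)


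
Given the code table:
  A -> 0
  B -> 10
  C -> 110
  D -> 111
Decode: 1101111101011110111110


Decoding:
110 -> C
111 -> D
110 -> C
10 -> B
111 -> D
10 -> B
111 -> D
110 -> C


Result: CDCBDBDC


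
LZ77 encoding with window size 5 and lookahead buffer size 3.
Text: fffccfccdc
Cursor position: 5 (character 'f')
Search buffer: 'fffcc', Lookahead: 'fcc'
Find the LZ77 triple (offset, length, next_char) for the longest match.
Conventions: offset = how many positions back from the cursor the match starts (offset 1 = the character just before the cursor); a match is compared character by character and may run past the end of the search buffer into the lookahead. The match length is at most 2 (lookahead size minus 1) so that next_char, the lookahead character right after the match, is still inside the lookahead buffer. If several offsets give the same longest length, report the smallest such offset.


Try each offset into the search buffer:
  offset=1 (pos 4, char 'c'): match length 0
  offset=2 (pos 3, char 'c'): match length 0
  offset=3 (pos 2, char 'f'): match length 2
  offset=4 (pos 1, char 'f'): match length 1
  offset=5 (pos 0, char 'f'): match length 1
Longest match has length 2 at offset 3.
next_char = character at position 5 + 2 = 7 -> 'c'

Best match: offset=3, length=2 (matching 'fc' starting at position 2)
LZ77 triple: (3, 2, 'c')


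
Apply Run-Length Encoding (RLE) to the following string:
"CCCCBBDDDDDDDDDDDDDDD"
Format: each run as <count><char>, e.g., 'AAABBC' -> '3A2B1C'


Scanning runs left to right:
  i=0: run of 'C' x 4 -> '4C'
  i=4: run of 'B' x 2 -> '2B'
  i=6: run of 'D' x 15 -> '15D'

RLE = 4C2B15D


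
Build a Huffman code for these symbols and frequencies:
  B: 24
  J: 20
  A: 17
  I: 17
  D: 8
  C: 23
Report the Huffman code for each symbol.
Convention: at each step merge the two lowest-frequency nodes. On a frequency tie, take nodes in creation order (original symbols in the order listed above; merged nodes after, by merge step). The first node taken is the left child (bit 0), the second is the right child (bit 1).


Huffman tree construction:
Step 1: Merge D(8) + A(17) = 25
Step 2: Merge I(17) + J(20) = 37
Step 3: Merge C(23) + B(24) = 47
Step 4: Merge (D+A)(25) + (I+J)(37) = 62
Step 5: Merge (C+B)(47) + ((D+A)+(I+J))(62) = 109
Read each symbol's code off the tree from the root (left child = 0, right child = 1).

Codes:
  B: 01 (length 2)
  J: 111 (length 3)
  A: 101 (length 3)
  I: 110 (length 3)
  D: 100 (length 3)
  C: 00 (length 2)
Average code length: 280/109 = 2.5688 bits/symbol


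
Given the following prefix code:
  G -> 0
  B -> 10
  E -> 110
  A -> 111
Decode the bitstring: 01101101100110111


Decoding step by step:
Bits 0 -> G
Bits 110 -> E
Bits 110 -> E
Bits 110 -> E
Bits 0 -> G
Bits 110 -> E
Bits 111 -> A


Decoded message: GEEEGEA


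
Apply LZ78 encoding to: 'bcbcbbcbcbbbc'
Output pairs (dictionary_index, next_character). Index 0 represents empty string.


LZ78 encoding steps:
Dictionary: {0: ''}
Step 1: w='' (idx 0), next='b' -> output (0, 'b'), add 'b' as idx 1
Step 2: w='' (idx 0), next='c' -> output (0, 'c'), add 'c' as idx 2
Step 3: w='b' (idx 1), next='c' -> output (1, 'c'), add 'bc' as idx 3
Step 4: w='b' (idx 1), next='b' -> output (1, 'b'), add 'bb' as idx 4
Step 5: w='c' (idx 2), next='b' -> output (2, 'b'), add 'cb' as idx 5
Step 6: w='cb' (idx 5), next='b' -> output (5, 'b'), add 'cbb' as idx 6
Step 7: w='bc' (idx 3), end of input -> output (3, '')


Encoded: [(0, 'b'), (0, 'c'), (1, 'c'), (1, 'b'), (2, 'b'), (5, 'b'), (3, '')]


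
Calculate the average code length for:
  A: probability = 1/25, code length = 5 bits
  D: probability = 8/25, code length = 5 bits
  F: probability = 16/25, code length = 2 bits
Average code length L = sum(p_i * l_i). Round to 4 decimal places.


Weighted contributions p_i * l_i:
  A: (1/25) * 5 = 5/25
  D: (8/25) * 5 = 40/25
  F: (16/25) * 2 = 32/25
Sum = (5 + 40 + 32)/25 = 77/25

L = 77/25 = 3.0800 bits/symbol


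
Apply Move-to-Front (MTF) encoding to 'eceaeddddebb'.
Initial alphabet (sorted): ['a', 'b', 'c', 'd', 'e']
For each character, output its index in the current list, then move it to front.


MTF encoding:
'e': index 4 in ['a', 'b', 'c', 'd', 'e'] -> ['e', 'a', 'b', 'c', 'd']
'c': index 3 in ['e', 'a', 'b', 'c', 'd'] -> ['c', 'e', 'a', 'b', 'd']
'e': index 1 in ['c', 'e', 'a', 'b', 'd'] -> ['e', 'c', 'a', 'b', 'd']
'a': index 2 in ['e', 'c', 'a', 'b', 'd'] -> ['a', 'e', 'c', 'b', 'd']
'e': index 1 in ['a', 'e', 'c', 'b', 'd'] -> ['e', 'a', 'c', 'b', 'd']
'd': index 4 in ['e', 'a', 'c', 'b', 'd'] -> ['d', 'e', 'a', 'c', 'b']
'd': index 0 in ['d', 'e', 'a', 'c', 'b'] -> ['d', 'e', 'a', 'c', 'b']
'd': index 0 in ['d', 'e', 'a', 'c', 'b'] -> ['d', 'e', 'a', 'c', 'b']
'd': index 0 in ['d', 'e', 'a', 'c', 'b'] -> ['d', 'e', 'a', 'c', 'b']
'e': index 1 in ['d', 'e', 'a', 'c', 'b'] -> ['e', 'd', 'a', 'c', 'b']
'b': index 4 in ['e', 'd', 'a', 'c', 'b'] -> ['b', 'e', 'd', 'a', 'c']
'b': index 0 in ['b', 'e', 'd', 'a', 'c'] -> ['b', 'e', 'd', 'a', 'c']


Output: [4, 3, 1, 2, 1, 4, 0, 0, 0, 1, 4, 0]


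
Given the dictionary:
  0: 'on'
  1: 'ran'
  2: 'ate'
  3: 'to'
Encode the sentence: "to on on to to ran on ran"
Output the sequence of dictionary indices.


Look up each word in the dictionary:
  'to' -> 3
  'on' -> 0
  'on' -> 0
  'to' -> 3
  'to' -> 3
  'ran' -> 1
  'on' -> 0
  'ran' -> 1

Encoded: [3, 0, 0, 3, 3, 1, 0, 1]


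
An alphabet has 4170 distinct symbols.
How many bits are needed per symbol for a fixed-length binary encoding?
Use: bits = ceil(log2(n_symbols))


log2(4170) = 12.0258
Bracket: 2^12 = 4096 < 4170 <= 2^13 = 8192
So ceil(log2(4170)) = 13

bits = ceil(log2(4170)) = ceil(12.0258) = 13 bits


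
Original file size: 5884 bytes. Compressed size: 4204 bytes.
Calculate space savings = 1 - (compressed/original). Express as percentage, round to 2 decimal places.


ratio = compressed/original = 4204/5884 = 0.71448
savings = 1 - ratio = 1 - 0.71448 = 0.28552
as a percentage: 0.28552 * 100 = 28.55%

Space savings = 1 - 4204/5884 = 28.55%


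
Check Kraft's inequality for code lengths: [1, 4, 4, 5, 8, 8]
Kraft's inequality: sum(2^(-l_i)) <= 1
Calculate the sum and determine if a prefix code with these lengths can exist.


Sum = 2^(-1) + 2^(-4) + 2^(-4) + 2^(-5) + 2^(-8) + 2^(-8)
    = 0.5 + 0.0625 + 0.0625 + 0.03125 + 0.00390625 + 0.00390625
    = 170/256 = 0.6640625
Since 0.6640625 <= 1, Kraft's inequality IS satisfied.
A prefix code with these lengths CAN exist.

Kraft sum = 0.6640625. Satisfied.


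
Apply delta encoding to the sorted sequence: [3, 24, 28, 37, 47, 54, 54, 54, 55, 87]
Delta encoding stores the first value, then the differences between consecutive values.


First value: 3
Deltas:
  24 - 3 = 21
  28 - 24 = 4
  37 - 28 = 9
  47 - 37 = 10
  54 - 47 = 7
  54 - 54 = 0
  54 - 54 = 0
  55 - 54 = 1
  87 - 55 = 32


Delta encoded: [3, 21, 4, 9, 10, 7, 0, 0, 1, 32]


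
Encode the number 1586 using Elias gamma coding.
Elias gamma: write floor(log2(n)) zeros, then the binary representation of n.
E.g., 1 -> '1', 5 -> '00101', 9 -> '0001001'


num_bits = floor(log2(1586)) + 1 = 11
leading_zeros = num_bits - 1 = 10
binary(1586) = 11000110010

Elias gamma(1586) = '0000000000' + '11000110010' = 000000000011000110010 (21 bits)


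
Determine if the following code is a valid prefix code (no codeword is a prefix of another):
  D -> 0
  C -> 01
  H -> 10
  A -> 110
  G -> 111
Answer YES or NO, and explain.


Checking each pair (does one codeword prefix another?):
  D='0' vs C='01': prefix -- VIOLATION

NO -- this is NOT a valid prefix code. D (0) is a prefix of C (01).


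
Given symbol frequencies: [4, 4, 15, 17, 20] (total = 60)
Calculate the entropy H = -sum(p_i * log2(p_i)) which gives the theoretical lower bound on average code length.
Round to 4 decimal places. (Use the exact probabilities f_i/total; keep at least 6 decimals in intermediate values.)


Per-symbol terms -p_i * log2(p_i) with p_i = f_i/60:
  p = 4/60 = 0.066667: log2(p) = -3.906891, -p*log2(p) = 0.260459
  p = 4/60 = 0.066667: log2(p) = -3.906891, -p*log2(p) = 0.260459
  p = 15/60 = 0.250000: log2(p) = -2.000000, -p*log2(p) = 0.500000
  p = 17/60 = 0.283333: log2(p) = -1.819428, -p*log2(p) = 0.515505
  p = 20/60 = 0.333333: log2(p) = -1.584963, -p*log2(p) = 0.528321
H = 0.260459 + 0.260459 + 0.500000 + 0.515505 + 0.528321 = 2.064744

H = 2.0647 bits/symbol


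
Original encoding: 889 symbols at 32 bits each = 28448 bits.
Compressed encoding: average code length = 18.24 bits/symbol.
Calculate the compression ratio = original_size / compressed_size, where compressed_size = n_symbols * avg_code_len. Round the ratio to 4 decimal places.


original_size = n_symbols * orig_bits = 889 * 32 = 28448 bits
compressed_size = n_symbols * avg_code_len = 889 * 18.24 = 16215.36 bits
ratio = original_size / compressed_size = 28448 / 16215.36 = 1.7544

Compression ratio = 1.7544


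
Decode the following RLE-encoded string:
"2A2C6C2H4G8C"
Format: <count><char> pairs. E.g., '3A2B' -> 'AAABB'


Expanding each <count><char> pair:
  2A -> 'AA'
  2C -> 'CC'
  6C -> 'CCCCCC'
  2H -> 'HH'
  4G -> 'GGGG'
  8C -> 'CCCCCCCC'

Decoded = AACCCCCCCCHHGGGGCCCCCCCC


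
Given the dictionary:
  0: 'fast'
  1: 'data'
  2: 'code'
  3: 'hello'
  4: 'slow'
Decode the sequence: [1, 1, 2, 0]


Look up each index in the dictionary:
  1 -> 'data'
  1 -> 'data'
  2 -> 'code'
  0 -> 'fast'

Decoded: "data data code fast"


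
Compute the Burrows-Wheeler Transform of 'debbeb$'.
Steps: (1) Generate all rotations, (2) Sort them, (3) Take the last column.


Rotations (sorted):
  0: $debbeb -> last char: b
  1: b$debbe -> last char: e
  2: bbeb$de -> last char: e
  3: beb$deb -> last char: b
  4: debbeb$ -> last char: $
  5: eb$debb -> last char: b
  6: ebbeb$d -> last char: d


BWT = beeb$bd


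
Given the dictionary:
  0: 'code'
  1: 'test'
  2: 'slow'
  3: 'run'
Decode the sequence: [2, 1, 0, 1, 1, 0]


Look up each index in the dictionary:
  2 -> 'slow'
  1 -> 'test'
  0 -> 'code'
  1 -> 'test'
  1 -> 'test'
  0 -> 'code'

Decoded: "slow test code test test code"


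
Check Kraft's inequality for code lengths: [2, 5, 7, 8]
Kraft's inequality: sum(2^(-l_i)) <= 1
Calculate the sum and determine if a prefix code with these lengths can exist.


Sum = 2^(-2) + 2^(-5) + 2^(-7) + 2^(-8)
    = 0.25 + 0.03125 + 0.0078125 + 0.00390625
    = 75/256 = 0.29296875
Since 0.29296875 <= 1, Kraft's inequality IS satisfied.
A prefix code with these lengths CAN exist.

Kraft sum = 0.29296875. Satisfied.


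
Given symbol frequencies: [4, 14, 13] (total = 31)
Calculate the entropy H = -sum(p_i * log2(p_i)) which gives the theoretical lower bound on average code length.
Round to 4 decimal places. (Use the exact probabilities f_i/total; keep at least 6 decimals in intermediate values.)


Per-symbol terms -p_i * log2(p_i) with p_i = f_i/31:
  p = 4/31 = 0.129032: log2(p) = -2.954196, -p*log2(p) = 0.381187
  p = 14/31 = 0.451613: log2(p) = -1.146841, -p*log2(p) = 0.517928
  p = 13/31 = 0.419355: log2(p) = -1.253757, -p*log2(p) = 0.525769
H = 0.381187 + 0.517928 + 0.525769 = 1.424884

H = 1.4249 bits/symbol


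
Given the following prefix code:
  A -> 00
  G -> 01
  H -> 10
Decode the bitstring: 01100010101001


Decoding step by step:
Bits 01 -> G
Bits 10 -> H
Bits 00 -> A
Bits 10 -> H
Bits 10 -> H
Bits 10 -> H
Bits 01 -> G


Decoded message: GHAHHHG


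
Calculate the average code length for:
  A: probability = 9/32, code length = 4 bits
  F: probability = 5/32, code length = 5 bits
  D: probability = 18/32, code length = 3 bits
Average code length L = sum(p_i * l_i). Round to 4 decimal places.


Weighted contributions p_i * l_i:
  A: (9/32) * 4 = 36/32
  F: (5/32) * 5 = 25/32
  D: (18/32) * 3 = 54/32
Sum = (36 + 25 + 54)/32 = 115/32

L = 115/32 = 3.5938 bits/symbol


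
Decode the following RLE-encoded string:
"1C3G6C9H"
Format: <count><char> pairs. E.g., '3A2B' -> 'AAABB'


Expanding each <count><char> pair:
  1C -> 'C'
  3G -> 'GGG'
  6C -> 'CCCCCC'
  9H -> 'HHHHHHHHH'

Decoded = CGGGCCCCCCHHHHHHHHH


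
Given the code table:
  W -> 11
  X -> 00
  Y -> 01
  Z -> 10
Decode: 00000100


Decoding:
00 -> X
00 -> X
01 -> Y
00 -> X


Result: XXYX


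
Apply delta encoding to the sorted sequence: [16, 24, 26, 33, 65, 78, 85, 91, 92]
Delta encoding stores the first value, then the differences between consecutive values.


First value: 16
Deltas:
  24 - 16 = 8
  26 - 24 = 2
  33 - 26 = 7
  65 - 33 = 32
  78 - 65 = 13
  85 - 78 = 7
  91 - 85 = 6
  92 - 91 = 1


Delta encoded: [16, 8, 2, 7, 32, 13, 7, 6, 1]


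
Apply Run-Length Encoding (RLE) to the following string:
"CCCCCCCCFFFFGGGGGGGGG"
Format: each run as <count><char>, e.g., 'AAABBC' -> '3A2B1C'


Scanning runs left to right:
  i=0: run of 'C' x 8 -> '8C'
  i=8: run of 'F' x 4 -> '4F'
  i=12: run of 'G' x 9 -> '9G'

RLE = 8C4F9G


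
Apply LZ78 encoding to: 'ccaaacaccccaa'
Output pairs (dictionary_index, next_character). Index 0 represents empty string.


LZ78 encoding steps:
Dictionary: {0: ''}
Step 1: w='' (idx 0), next='c' -> output (0, 'c'), add 'c' as idx 1
Step 2: w='c' (idx 1), next='a' -> output (1, 'a'), add 'ca' as idx 2
Step 3: w='' (idx 0), next='a' -> output (0, 'a'), add 'a' as idx 3
Step 4: w='a' (idx 3), next='c' -> output (3, 'c'), add 'ac' as idx 4
Step 5: w='ac' (idx 4), next='c' -> output (4, 'c'), add 'acc' as idx 5
Step 6: w='c' (idx 1), next='c' -> output (1, 'c'), add 'cc' as idx 6
Step 7: w='a' (idx 3), next='a' -> output (3, 'a'), add 'aa' as idx 7


Encoded: [(0, 'c'), (1, 'a'), (0, 'a'), (3, 'c'), (4, 'c'), (1, 'c'), (3, 'a')]


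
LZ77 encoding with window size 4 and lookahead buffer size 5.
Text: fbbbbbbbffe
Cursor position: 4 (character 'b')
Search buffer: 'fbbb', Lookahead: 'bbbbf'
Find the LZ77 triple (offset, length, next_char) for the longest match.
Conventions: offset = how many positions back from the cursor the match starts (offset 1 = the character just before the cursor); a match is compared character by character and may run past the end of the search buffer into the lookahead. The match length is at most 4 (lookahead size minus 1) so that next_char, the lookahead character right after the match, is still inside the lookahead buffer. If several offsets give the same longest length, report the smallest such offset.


Try each offset into the search buffer:
  offset=1 (pos 3, char 'b'): match length 4
  offset=2 (pos 2, char 'b'): match length 4
  offset=3 (pos 1, char 'b'): match length 4
  offset=4 (pos 0, char 'f'): match length 0
Longest match has length 4, found at offsets 1, 2, 3; take the smallest, offset 1.
next_char = character at position 4 + 4 = 8 -> 'f'

Best match: offset=1, length=4 (matching 'bbbb' starting at position 3)
LZ77 triple: (1, 4, 'f')


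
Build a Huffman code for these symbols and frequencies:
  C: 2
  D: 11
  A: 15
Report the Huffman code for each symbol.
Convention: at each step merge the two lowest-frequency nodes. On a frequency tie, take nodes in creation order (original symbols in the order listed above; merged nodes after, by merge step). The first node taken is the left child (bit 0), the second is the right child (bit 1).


Huffman tree construction:
Step 1: Merge C(2) + D(11) = 13
Step 2: Merge (C+D)(13) + A(15) = 28
Read each symbol's code off the tree from the root (left child = 0, right child = 1).

Codes:
  C: 00 (length 2)
  D: 01 (length 2)
  A: 1 (length 1)
Average code length: 41/28 = 1.4643 bits/symbol


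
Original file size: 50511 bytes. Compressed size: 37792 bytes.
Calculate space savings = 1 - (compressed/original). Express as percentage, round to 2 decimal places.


ratio = compressed/original = 37792/50511 = 0.748193
savings = 1 - ratio = 1 - 0.748193 = 0.251807
as a percentage: 0.251807 * 100 = 25.18%

Space savings = 1 - 37792/50511 = 25.18%


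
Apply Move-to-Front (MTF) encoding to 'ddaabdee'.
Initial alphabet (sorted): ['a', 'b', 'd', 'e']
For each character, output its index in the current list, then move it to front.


MTF encoding:
'd': index 2 in ['a', 'b', 'd', 'e'] -> ['d', 'a', 'b', 'e']
'd': index 0 in ['d', 'a', 'b', 'e'] -> ['d', 'a', 'b', 'e']
'a': index 1 in ['d', 'a', 'b', 'e'] -> ['a', 'd', 'b', 'e']
'a': index 0 in ['a', 'd', 'b', 'e'] -> ['a', 'd', 'b', 'e']
'b': index 2 in ['a', 'd', 'b', 'e'] -> ['b', 'a', 'd', 'e']
'd': index 2 in ['b', 'a', 'd', 'e'] -> ['d', 'b', 'a', 'e']
'e': index 3 in ['d', 'b', 'a', 'e'] -> ['e', 'd', 'b', 'a']
'e': index 0 in ['e', 'd', 'b', 'a'] -> ['e', 'd', 'b', 'a']


Output: [2, 0, 1, 0, 2, 2, 3, 0]


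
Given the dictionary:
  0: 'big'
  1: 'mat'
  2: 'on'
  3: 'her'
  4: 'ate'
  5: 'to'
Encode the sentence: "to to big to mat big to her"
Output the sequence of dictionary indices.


Look up each word in the dictionary:
  'to' -> 5
  'to' -> 5
  'big' -> 0
  'to' -> 5
  'mat' -> 1
  'big' -> 0
  'to' -> 5
  'her' -> 3

Encoded: [5, 5, 0, 5, 1, 0, 5, 3]


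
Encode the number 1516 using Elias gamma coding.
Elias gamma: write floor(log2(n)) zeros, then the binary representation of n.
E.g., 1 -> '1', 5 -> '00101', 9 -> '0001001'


num_bits = floor(log2(1516)) + 1 = 11
leading_zeros = num_bits - 1 = 10
binary(1516) = 10111101100

Elias gamma(1516) = '0000000000' + '10111101100' = 000000000010111101100 (21 bits)


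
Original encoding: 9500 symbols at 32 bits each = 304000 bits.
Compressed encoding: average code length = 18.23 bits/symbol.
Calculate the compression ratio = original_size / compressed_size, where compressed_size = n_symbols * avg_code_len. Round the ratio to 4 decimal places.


original_size = n_symbols * orig_bits = 9500 * 32 = 304000 bits
compressed_size = n_symbols * avg_code_len = 9500 * 18.23 = 173185.0 bits
ratio = original_size / compressed_size = 304000 / 173185.0 = 1.7553

Compression ratio = 1.7553


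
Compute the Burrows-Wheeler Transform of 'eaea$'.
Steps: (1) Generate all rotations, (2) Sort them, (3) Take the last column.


Rotations (sorted):
  0: $eaea -> last char: a
  1: a$eae -> last char: e
  2: aea$e -> last char: e
  3: ea$ea -> last char: a
  4: eaea$ -> last char: $


BWT = aeea$


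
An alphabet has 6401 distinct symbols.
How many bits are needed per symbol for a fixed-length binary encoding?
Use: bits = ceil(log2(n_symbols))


log2(6401) = 12.6441
Bracket: 2^12 = 4096 < 6401 <= 2^13 = 8192
So ceil(log2(6401)) = 13

bits = ceil(log2(6401)) = ceil(12.6441) = 13 bits


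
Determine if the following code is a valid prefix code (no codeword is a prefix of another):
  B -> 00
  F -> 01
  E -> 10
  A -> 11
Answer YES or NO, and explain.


Checking each pair (does one codeword prefix another?):
  B='00' vs F='01': no prefix
  B='00' vs E='10': no prefix
  B='00' vs A='11': no prefix
  F='01' vs B='00': no prefix
  F='01' vs E='10': no prefix
  F='01' vs A='11': no prefix
  E='10' vs B='00': no prefix
  E='10' vs F='01': no prefix
  E='10' vs A='11': no prefix
  A='11' vs B='00': no prefix
  A='11' vs F='01': no prefix
  A='11' vs E='10': no prefix
No violation found over all pairs.

YES -- this is a valid prefix code. No codeword is a prefix of any other codeword.


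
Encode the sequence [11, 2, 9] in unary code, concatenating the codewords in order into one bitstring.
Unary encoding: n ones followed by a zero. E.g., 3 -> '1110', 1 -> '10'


Encode each number as n ones followed by a terminating 0:
  11 -> 111111111110 (12 bits)
  2 -> 110 (3 bits)
  9 -> 1111111110 (10 bits)
Total length = 12 + 3 + 10 = 25 bits.

Unary([11, 2, 9]) = 1111111111101101111111110 (25 bits)


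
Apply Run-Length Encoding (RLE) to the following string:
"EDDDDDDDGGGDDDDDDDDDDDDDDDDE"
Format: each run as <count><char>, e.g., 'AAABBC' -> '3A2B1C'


Scanning runs left to right:
  i=0: run of 'E' x 1 -> '1E'
  i=1: run of 'D' x 7 -> '7D'
  i=8: run of 'G' x 3 -> '3G'
  i=11: run of 'D' x 16 -> '16D'
  i=27: run of 'E' x 1 -> '1E'

RLE = 1E7D3G16D1E


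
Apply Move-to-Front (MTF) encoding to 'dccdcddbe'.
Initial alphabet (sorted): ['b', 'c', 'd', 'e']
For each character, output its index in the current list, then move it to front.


MTF encoding:
'd': index 2 in ['b', 'c', 'd', 'e'] -> ['d', 'b', 'c', 'e']
'c': index 2 in ['d', 'b', 'c', 'e'] -> ['c', 'd', 'b', 'e']
'c': index 0 in ['c', 'd', 'b', 'e'] -> ['c', 'd', 'b', 'e']
'd': index 1 in ['c', 'd', 'b', 'e'] -> ['d', 'c', 'b', 'e']
'c': index 1 in ['d', 'c', 'b', 'e'] -> ['c', 'd', 'b', 'e']
'd': index 1 in ['c', 'd', 'b', 'e'] -> ['d', 'c', 'b', 'e']
'd': index 0 in ['d', 'c', 'b', 'e'] -> ['d', 'c', 'b', 'e']
'b': index 2 in ['d', 'c', 'b', 'e'] -> ['b', 'd', 'c', 'e']
'e': index 3 in ['b', 'd', 'c', 'e'] -> ['e', 'b', 'd', 'c']


Output: [2, 2, 0, 1, 1, 1, 0, 2, 3]


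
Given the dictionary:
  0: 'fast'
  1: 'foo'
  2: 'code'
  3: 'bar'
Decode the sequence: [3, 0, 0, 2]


Look up each index in the dictionary:
  3 -> 'bar'
  0 -> 'fast'
  0 -> 'fast'
  2 -> 'code'

Decoded: "bar fast fast code"


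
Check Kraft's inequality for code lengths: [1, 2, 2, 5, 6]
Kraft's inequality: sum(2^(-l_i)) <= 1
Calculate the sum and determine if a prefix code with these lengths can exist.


Sum = 2^(-1) + 2^(-2) + 2^(-2) + 2^(-5) + 2^(-6)
    = 0.5 + 0.25 + 0.25 + 0.03125 + 0.015625
    = 67/64 = 1.046875
Since 1.046875 > 1, Kraft's inequality is NOT satisfied.
A prefix code with these lengths CANNOT exist.

Kraft sum = 1.046875. Not satisfied.


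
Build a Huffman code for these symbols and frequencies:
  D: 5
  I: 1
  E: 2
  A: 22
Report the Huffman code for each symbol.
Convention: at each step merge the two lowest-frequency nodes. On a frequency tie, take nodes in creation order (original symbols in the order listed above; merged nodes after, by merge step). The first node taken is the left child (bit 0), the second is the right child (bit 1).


Huffman tree construction:
Step 1: Merge I(1) + E(2) = 3
Step 2: Merge (I+E)(3) + D(5) = 8
Step 3: Merge ((I+E)+D)(8) + A(22) = 30
Read each symbol's code off the tree from the root (left child = 0, right child = 1).

Codes:
  D: 01 (length 2)
  I: 000 (length 3)
  E: 001 (length 3)
  A: 1 (length 1)
Average code length: 41/30 = 1.3667 bits/symbol


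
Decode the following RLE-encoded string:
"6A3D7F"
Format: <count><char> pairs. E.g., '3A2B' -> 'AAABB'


Expanding each <count><char> pair:
  6A -> 'AAAAAA'
  3D -> 'DDD'
  7F -> 'FFFFFFF'

Decoded = AAAAAADDDFFFFFFF


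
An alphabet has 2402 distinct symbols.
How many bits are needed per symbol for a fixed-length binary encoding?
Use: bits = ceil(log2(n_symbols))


log2(2402) = 11.23
Bracket: 2^11 = 2048 < 2402 <= 2^12 = 4096
So ceil(log2(2402)) = 12

bits = ceil(log2(2402)) = ceil(11.23) = 12 bits


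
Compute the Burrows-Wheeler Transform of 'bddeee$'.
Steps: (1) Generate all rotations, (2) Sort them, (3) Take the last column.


Rotations (sorted):
  0: $bddeee -> last char: e
  1: bddeee$ -> last char: $
  2: ddeee$b -> last char: b
  3: deee$bd -> last char: d
  4: e$bddee -> last char: e
  5: ee$bdde -> last char: e
  6: eee$bdd -> last char: d


BWT = e$bdeed


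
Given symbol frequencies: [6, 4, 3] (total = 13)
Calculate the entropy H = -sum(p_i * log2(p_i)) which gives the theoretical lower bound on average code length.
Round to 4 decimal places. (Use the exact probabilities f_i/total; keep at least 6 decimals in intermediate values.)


Per-symbol terms -p_i * log2(p_i) with p_i = f_i/13:
  p = 6/13 = 0.461538: log2(p) = -1.115477, -p*log2(p) = 0.514836
  p = 4/13 = 0.307692: log2(p) = -1.700440, -p*log2(p) = 0.523212
  p = 3/13 = 0.230769: log2(p) = -2.115477, -p*log2(p) = 0.488187
H = 0.514836 + 0.523212 + 0.488187 = 1.526235

H = 1.5262 bits/symbol


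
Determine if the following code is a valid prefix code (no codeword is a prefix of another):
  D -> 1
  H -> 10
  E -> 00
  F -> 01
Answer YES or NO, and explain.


Checking each pair (does one codeword prefix another?):
  D='1' vs H='10': prefix -- VIOLATION

NO -- this is NOT a valid prefix code. D (1) is a prefix of H (10).


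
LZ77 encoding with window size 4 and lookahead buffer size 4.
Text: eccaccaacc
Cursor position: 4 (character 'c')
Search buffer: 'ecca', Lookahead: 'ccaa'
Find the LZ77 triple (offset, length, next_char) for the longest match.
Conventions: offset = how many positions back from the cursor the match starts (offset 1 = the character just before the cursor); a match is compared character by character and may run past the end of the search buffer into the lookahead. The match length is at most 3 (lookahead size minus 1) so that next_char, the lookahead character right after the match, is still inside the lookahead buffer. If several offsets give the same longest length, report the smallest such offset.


Try each offset into the search buffer:
  offset=1 (pos 3, char 'a'): match length 0
  offset=2 (pos 2, char 'c'): match length 1
  offset=3 (pos 1, char 'c'): match length 3
  offset=4 (pos 0, char 'e'): match length 0
Longest match has length 3 at offset 3.
next_char = character at position 4 + 3 = 7 -> 'a'

Best match: offset=3, length=3 (matching 'cca' starting at position 1)
LZ77 triple: (3, 3, 'a')


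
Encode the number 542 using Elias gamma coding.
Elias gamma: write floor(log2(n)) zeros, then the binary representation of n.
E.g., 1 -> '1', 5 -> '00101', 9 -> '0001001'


num_bits = floor(log2(542)) + 1 = 10
leading_zeros = num_bits - 1 = 9
binary(542) = 1000011110

Elias gamma(542) = '000000000' + '1000011110' = 0000000001000011110 (19 bits)


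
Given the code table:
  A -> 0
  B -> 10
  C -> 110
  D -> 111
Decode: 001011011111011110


Decoding:
0 -> A
0 -> A
10 -> B
110 -> C
111 -> D
110 -> C
111 -> D
10 -> B


Result: AABCDCDB


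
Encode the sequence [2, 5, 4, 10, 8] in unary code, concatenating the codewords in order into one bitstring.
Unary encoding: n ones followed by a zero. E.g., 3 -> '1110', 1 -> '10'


Encode each number as n ones followed by a terminating 0:
  2 -> 110 (3 bits)
  5 -> 111110 (6 bits)
  4 -> 11110 (5 bits)
  10 -> 11111111110 (11 bits)
  8 -> 111111110 (9 bits)
Total length = 3 + 6 + 5 + 11 + 9 = 34 bits.

Unary([2, 5, 4, 10, 8]) = 1101111101111011111111110111111110 (34 bits)


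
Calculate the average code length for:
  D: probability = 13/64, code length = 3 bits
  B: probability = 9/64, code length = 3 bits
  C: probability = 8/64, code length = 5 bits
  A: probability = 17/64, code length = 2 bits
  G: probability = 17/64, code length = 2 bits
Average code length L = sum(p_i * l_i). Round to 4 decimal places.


Weighted contributions p_i * l_i:
  D: (13/64) * 3 = 39/64
  B: (9/64) * 3 = 27/64
  C: (8/64) * 5 = 40/64
  A: (17/64) * 2 = 34/64
  G: (17/64) * 2 = 34/64
Sum = (39 + 27 + 40 + 34 + 34)/64 = 174/64

L = 174/64 = 2.7188 bits/symbol


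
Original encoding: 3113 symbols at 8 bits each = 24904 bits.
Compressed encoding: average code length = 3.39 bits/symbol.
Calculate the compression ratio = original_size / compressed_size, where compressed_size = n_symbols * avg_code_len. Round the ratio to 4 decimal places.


original_size = n_symbols * orig_bits = 3113 * 8 = 24904 bits
compressed_size = n_symbols * avg_code_len = 3113 * 3.39 = 10553.07 bits
ratio = original_size / compressed_size = 24904 / 10553.07 = 2.3599

Compression ratio = 2.3599


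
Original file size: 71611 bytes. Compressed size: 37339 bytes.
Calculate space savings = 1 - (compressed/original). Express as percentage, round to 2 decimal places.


ratio = compressed/original = 37339/71611 = 0.521414
savings = 1 - ratio = 1 - 0.521414 = 0.478586
as a percentage: 0.478586 * 100 = 47.86%

Space savings = 1 - 37339/71611 = 47.86%


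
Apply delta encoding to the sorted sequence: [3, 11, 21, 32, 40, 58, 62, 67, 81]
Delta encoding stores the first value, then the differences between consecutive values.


First value: 3
Deltas:
  11 - 3 = 8
  21 - 11 = 10
  32 - 21 = 11
  40 - 32 = 8
  58 - 40 = 18
  62 - 58 = 4
  67 - 62 = 5
  81 - 67 = 14


Delta encoded: [3, 8, 10, 11, 8, 18, 4, 5, 14]


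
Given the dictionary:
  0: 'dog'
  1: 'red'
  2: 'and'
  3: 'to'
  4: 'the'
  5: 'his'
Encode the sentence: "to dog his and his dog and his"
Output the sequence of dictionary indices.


Look up each word in the dictionary:
  'to' -> 3
  'dog' -> 0
  'his' -> 5
  'and' -> 2
  'his' -> 5
  'dog' -> 0
  'and' -> 2
  'his' -> 5

Encoded: [3, 0, 5, 2, 5, 0, 2, 5]


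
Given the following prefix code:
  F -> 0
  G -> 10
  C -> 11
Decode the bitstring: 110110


Decoding step by step:
Bits 11 -> C
Bits 0 -> F
Bits 11 -> C
Bits 0 -> F


Decoded message: CFCF


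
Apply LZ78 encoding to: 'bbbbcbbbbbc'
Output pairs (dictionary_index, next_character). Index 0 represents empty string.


LZ78 encoding steps:
Dictionary: {0: ''}
Step 1: w='' (idx 0), next='b' -> output (0, 'b'), add 'b' as idx 1
Step 2: w='b' (idx 1), next='b' -> output (1, 'b'), add 'bb' as idx 2
Step 3: w='b' (idx 1), next='c' -> output (1, 'c'), add 'bc' as idx 3
Step 4: w='bb' (idx 2), next='b' -> output (2, 'b'), add 'bbb' as idx 4
Step 5: w='bb' (idx 2), next='c' -> output (2, 'c'), add 'bbc' as idx 5


Encoded: [(0, 'b'), (1, 'b'), (1, 'c'), (2, 'b'), (2, 'c')]


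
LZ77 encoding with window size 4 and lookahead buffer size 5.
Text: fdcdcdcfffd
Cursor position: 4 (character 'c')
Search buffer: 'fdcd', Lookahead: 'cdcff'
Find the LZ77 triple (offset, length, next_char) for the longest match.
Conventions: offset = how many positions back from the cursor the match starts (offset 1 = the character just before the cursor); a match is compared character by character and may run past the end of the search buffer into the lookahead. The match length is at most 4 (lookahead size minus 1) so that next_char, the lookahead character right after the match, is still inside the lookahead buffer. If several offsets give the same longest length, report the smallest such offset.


Try each offset into the search buffer:
  offset=1 (pos 3, char 'd'): match length 0
  offset=2 (pos 2, char 'c'): match length 3
  offset=3 (pos 1, char 'd'): match length 0
  offset=4 (pos 0, char 'f'): match length 0
Longest match has length 3 at offset 2.
next_char = character at position 4 + 3 = 7 -> 'f'

Best match: offset=2, length=3 (matching 'cdc' starting at position 2)
LZ77 triple: (2, 3, 'f')


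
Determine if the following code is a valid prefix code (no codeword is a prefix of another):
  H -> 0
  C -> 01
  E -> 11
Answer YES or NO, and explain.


Checking each pair (does one codeword prefix another?):
  H='0' vs C='01': prefix -- VIOLATION

NO -- this is NOT a valid prefix code. H (0) is a prefix of C (01).


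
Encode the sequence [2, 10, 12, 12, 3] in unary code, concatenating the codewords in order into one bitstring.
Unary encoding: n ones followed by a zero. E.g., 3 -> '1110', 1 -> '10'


Encode each number as n ones followed by a terminating 0:
  2 -> 110 (3 bits)
  10 -> 11111111110 (11 bits)
  12 -> 1111111111110 (13 bits)
  12 -> 1111111111110 (13 bits)
  3 -> 1110 (4 bits)
Total length = 3 + 11 + 13 + 13 + 4 = 44 bits.

Unary([2, 10, 12, 12, 3]) = 11011111111110111111111111011111111111101110 (44 bits)


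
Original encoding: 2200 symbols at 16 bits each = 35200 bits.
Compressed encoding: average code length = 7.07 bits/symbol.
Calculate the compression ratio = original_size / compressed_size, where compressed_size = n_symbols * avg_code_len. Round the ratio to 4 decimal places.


original_size = n_symbols * orig_bits = 2200 * 16 = 35200 bits
compressed_size = n_symbols * avg_code_len = 2200 * 7.07 = 15554.0 bits
ratio = original_size / compressed_size = 35200 / 15554.0 = 2.2631

Compression ratio = 2.2631


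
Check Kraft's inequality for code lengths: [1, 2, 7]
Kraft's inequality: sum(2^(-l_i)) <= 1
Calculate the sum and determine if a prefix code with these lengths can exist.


Sum = 2^(-1) + 2^(-2) + 2^(-7)
    = 0.5 + 0.25 + 0.0078125
    = 97/128 = 0.7578125
Since 0.7578125 <= 1, Kraft's inequality IS satisfied.
A prefix code with these lengths CAN exist.

Kraft sum = 0.7578125. Satisfied.


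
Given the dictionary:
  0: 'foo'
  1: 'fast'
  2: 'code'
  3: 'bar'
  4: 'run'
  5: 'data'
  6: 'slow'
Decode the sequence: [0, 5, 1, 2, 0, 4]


Look up each index in the dictionary:
  0 -> 'foo'
  5 -> 'data'
  1 -> 'fast'
  2 -> 'code'
  0 -> 'foo'
  4 -> 'run'

Decoded: "foo data fast code foo run"


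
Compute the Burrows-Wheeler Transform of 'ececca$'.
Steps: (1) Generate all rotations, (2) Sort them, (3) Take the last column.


Rotations (sorted):
  0: $ececca -> last char: a
  1: a$ececc -> last char: c
  2: ca$ecec -> last char: c
  3: cca$ece -> last char: e
  4: cecca$e -> last char: e
  5: ecca$ec -> last char: c
  6: ececca$ -> last char: $


BWT = acceec$


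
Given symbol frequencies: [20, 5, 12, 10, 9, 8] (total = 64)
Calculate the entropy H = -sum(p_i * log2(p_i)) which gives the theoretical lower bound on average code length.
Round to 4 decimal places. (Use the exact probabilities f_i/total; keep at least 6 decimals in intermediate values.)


Per-symbol terms -p_i * log2(p_i) with p_i = f_i/64:
  p = 20/64 = 0.312500: log2(p) = -1.678072, -p*log2(p) = 0.524397
  p = 5/64 = 0.078125: log2(p) = -3.678072, -p*log2(p) = 0.287349
  p = 12/64 = 0.187500: log2(p) = -2.415037, -p*log2(p) = 0.452820
  p = 10/64 = 0.156250: log2(p) = -2.678072, -p*log2(p) = 0.418449
  p = 9/64 = 0.140625: log2(p) = -2.830075, -p*log2(p) = 0.397979
  p = 8/64 = 0.125000: log2(p) = -3.000000, -p*log2(p) = 0.375000
H = 0.524397 + 0.287349 + 0.452820 + 0.418449 + 0.397979 + 0.375000 = 2.455994

H = 2.456 bits/symbol


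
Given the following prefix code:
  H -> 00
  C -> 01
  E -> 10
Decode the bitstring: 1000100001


Decoding step by step:
Bits 10 -> E
Bits 00 -> H
Bits 10 -> E
Bits 00 -> H
Bits 01 -> C


Decoded message: EHEHC


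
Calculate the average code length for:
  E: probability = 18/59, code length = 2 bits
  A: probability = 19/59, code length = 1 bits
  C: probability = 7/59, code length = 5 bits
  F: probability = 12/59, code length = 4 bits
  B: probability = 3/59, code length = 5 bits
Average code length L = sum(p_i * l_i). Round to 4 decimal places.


Weighted contributions p_i * l_i:
  E: (18/59) * 2 = 36/59
  A: (19/59) * 1 = 19/59
  C: (7/59) * 5 = 35/59
  F: (12/59) * 4 = 48/59
  B: (3/59) * 5 = 15/59
Sum = (36 + 19 + 35 + 48 + 15)/59 = 153/59

L = 153/59 = 2.5932 bits/symbol


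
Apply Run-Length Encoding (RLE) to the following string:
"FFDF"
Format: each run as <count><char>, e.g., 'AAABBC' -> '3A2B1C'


Scanning runs left to right:
  i=0: run of 'F' x 2 -> '2F'
  i=2: run of 'D' x 1 -> '1D'
  i=3: run of 'F' x 1 -> '1F'

RLE = 2F1D1F


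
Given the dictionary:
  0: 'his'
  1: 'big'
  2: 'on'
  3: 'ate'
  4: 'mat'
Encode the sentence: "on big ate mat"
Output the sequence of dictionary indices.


Look up each word in the dictionary:
  'on' -> 2
  'big' -> 1
  'ate' -> 3
  'mat' -> 4

Encoded: [2, 1, 3, 4]


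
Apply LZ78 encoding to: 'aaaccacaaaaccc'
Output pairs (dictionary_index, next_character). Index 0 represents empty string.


LZ78 encoding steps:
Dictionary: {0: ''}
Step 1: w='' (idx 0), next='a' -> output (0, 'a'), add 'a' as idx 1
Step 2: w='a' (idx 1), next='a' -> output (1, 'a'), add 'aa' as idx 2
Step 3: w='' (idx 0), next='c' -> output (0, 'c'), add 'c' as idx 3
Step 4: w='c' (idx 3), next='a' -> output (3, 'a'), add 'ca' as idx 4
Step 5: w='ca' (idx 4), next='a' -> output (4, 'a'), add 'caa' as idx 5
Step 6: w='aa' (idx 2), next='c' -> output (2, 'c'), add 'aac' as idx 6
Step 7: w='c' (idx 3), next='c' -> output (3, 'c'), add 'cc' as idx 7


Encoded: [(0, 'a'), (1, 'a'), (0, 'c'), (3, 'a'), (4, 'a'), (2, 'c'), (3, 'c')]


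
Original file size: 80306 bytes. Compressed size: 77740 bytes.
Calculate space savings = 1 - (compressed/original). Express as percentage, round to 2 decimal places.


ratio = compressed/original = 77740/80306 = 0.968047
savings = 1 - ratio = 1 - 0.968047 = 0.031953
as a percentage: 0.031953 * 100 = 3.2%

Space savings = 1 - 77740/80306 = 3.2%


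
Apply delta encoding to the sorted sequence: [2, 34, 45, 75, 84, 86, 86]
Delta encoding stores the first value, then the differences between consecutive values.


First value: 2
Deltas:
  34 - 2 = 32
  45 - 34 = 11
  75 - 45 = 30
  84 - 75 = 9
  86 - 84 = 2
  86 - 86 = 0


Delta encoded: [2, 32, 11, 30, 9, 2, 0]


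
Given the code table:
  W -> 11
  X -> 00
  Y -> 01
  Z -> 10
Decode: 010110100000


Decoding:
01 -> Y
01 -> Y
10 -> Z
10 -> Z
00 -> X
00 -> X


Result: YYZZXX


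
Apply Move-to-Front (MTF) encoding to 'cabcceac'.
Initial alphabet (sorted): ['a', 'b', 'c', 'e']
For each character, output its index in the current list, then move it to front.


MTF encoding:
'c': index 2 in ['a', 'b', 'c', 'e'] -> ['c', 'a', 'b', 'e']
'a': index 1 in ['c', 'a', 'b', 'e'] -> ['a', 'c', 'b', 'e']
'b': index 2 in ['a', 'c', 'b', 'e'] -> ['b', 'a', 'c', 'e']
'c': index 2 in ['b', 'a', 'c', 'e'] -> ['c', 'b', 'a', 'e']
'c': index 0 in ['c', 'b', 'a', 'e'] -> ['c', 'b', 'a', 'e']
'e': index 3 in ['c', 'b', 'a', 'e'] -> ['e', 'c', 'b', 'a']
'a': index 3 in ['e', 'c', 'b', 'a'] -> ['a', 'e', 'c', 'b']
'c': index 2 in ['a', 'e', 'c', 'b'] -> ['c', 'a', 'e', 'b']


Output: [2, 1, 2, 2, 0, 3, 3, 2]


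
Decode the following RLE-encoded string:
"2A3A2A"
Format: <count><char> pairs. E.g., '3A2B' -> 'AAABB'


Expanding each <count><char> pair:
  2A -> 'AA'
  3A -> 'AAA'
  2A -> 'AA'

Decoded = AAAAAAA


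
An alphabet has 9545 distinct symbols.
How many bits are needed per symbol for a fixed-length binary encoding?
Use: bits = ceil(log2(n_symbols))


log2(9545) = 13.2205
Bracket: 2^13 = 8192 < 9545 <= 2^14 = 16384
So ceil(log2(9545)) = 14

bits = ceil(log2(9545)) = ceil(13.2205) = 14 bits


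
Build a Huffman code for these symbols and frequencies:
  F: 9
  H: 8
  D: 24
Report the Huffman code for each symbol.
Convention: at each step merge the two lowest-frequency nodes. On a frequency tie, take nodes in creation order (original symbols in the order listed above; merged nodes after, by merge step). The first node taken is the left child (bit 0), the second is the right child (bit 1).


Huffman tree construction:
Step 1: Merge H(8) + F(9) = 17
Step 2: Merge (H+F)(17) + D(24) = 41
Read each symbol's code off the tree from the root (left child = 0, right child = 1).

Codes:
  F: 01 (length 2)
  H: 00 (length 2)
  D: 1 (length 1)
Average code length: 58/41 = 1.4146 bits/symbol
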